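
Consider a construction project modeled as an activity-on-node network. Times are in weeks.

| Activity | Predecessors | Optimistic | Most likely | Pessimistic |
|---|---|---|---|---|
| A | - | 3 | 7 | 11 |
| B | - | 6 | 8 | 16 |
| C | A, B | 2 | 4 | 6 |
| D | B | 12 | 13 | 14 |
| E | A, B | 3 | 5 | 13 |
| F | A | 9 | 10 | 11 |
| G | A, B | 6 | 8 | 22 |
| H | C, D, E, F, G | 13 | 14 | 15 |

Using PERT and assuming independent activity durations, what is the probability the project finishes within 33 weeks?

te_A = (3 + 4·7 + 11)/6 = 42/6 = 7; σ²_A = ((11−3)/6)² = 1.778
te_B = (6 + 4·8 + 16)/6 = 54/6 = 9; σ²_B = ((16−6)/6)² = 2.778
te_C = (2 + 4·4 + 6)/6 = 24/6 = 4; σ²_C = ((6−2)/6)² = 0.444
te_D = (12 + 4·13 + 14)/6 = 78/6 = 13; σ²_D = ((14−12)/6)² = 0.111
te_E = (3 + 4·5 + 13)/6 = 36/6 = 6; σ²_E = ((13−3)/6)² = 2.778
te_F = (9 + 4·10 + 11)/6 = 60/6 = 10; σ²_F = ((11−9)/6)² = 0.111
te_G = (6 + 4·8 + 22)/6 = 60/6 = 10; σ²_G = ((22−6)/6)² = 7.111
te_H = (13 + 4·14 + 15)/6 = 84/6 = 14; σ²_H = ((15−13)/6)² = 0.111

Forward pass:
ES_A = 0; EF_A = 7
ES_B = 0; EF_B = 9
ES_C = max(EF_A=7, EF_B=9) = 9; EF_C = 9+4 = 13
ES_D = 9; EF_D = 9+13 = 22
ES_E = max(EF_A=7, EF_B=9) = 9; EF_E = 9+6 = 15
ES_F = 7; EF_F = 7+10 = 17
ES_G = max(EF_A=7, EF_B=9) = 9; EF_G = 9+10 = 19
ES_H = max(EF_C=13, EF_D=22, EF_E=15, EF_F=17, EF_G=19) = 22; EF_H = 22+14 = 36
Expected project duration μ = 36 weeks. Critical path: B → D → H.

Variance along critical path = 2.778 + 0.111 + 0.111 = 3.000; σ = √3.000 = 1.732 weeks.
Z = (33 − 36) / 1.732 = -1.732
P(T ≤ 33) = Φ(-1.732) ≈ 0.042

0.042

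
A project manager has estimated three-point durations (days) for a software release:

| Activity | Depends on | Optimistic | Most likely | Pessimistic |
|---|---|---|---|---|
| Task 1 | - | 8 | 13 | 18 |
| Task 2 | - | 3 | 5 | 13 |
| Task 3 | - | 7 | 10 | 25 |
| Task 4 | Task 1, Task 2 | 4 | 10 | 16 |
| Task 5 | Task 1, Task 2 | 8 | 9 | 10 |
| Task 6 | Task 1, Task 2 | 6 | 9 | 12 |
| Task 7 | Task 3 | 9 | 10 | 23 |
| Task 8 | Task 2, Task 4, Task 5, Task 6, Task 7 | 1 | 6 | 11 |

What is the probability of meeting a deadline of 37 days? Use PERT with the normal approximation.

te_Task 1 = (8 + 4·13 + 18)/6 = 78/6 = 13; σ²_Task 1 = ((18−8)/6)² = 2.778
te_Task 2 = (3 + 4·5 + 13)/6 = 36/6 = 6; σ²_Task 2 = ((13−3)/6)² = 2.778
te_Task 3 = (7 + 4·10 + 25)/6 = 72/6 = 12; σ²_Task 3 = ((25−7)/6)² = 9.000
te_Task 4 = (4 + 4·10 + 16)/6 = 60/6 = 10; σ²_Task 4 = ((16−4)/6)² = 4.000
te_Task 5 = (8 + 4·9 + 10)/6 = 54/6 = 9; σ²_Task 5 = ((10−8)/6)² = 0.111
te_Task 6 = (6 + 4·9 + 12)/6 = 54/6 = 9; σ²_Task 6 = ((12−6)/6)² = 1.000
te_Task 7 = (9 + 4·10 + 23)/6 = 72/6 = 12; σ²_Task 7 = ((23−9)/6)² = 5.444
te_Task 8 = (1 + 4·6 + 11)/6 = 36/6 = 6; σ²_Task 8 = ((11−1)/6)² = 2.778

Forward pass:
ES_Task 1 = 0; EF_Task 1 = 13
ES_Task 2 = 0; EF_Task 2 = 6
ES_Task 3 = 0; EF_Task 3 = 12
ES_Task 4 = max(EF_Task 1=13, EF_Task 2=6) = 13; EF_Task 4 = 13+10 = 23
ES_Task 5 = max(EF_Task 1=13, EF_Task 2=6) = 13; EF_Task 5 = 13+9 = 22
ES_Task 6 = max(EF_Task 1=13, EF_Task 2=6) = 13; EF_Task 6 = 13+9 = 22
ES_Task 7 = 12; EF_Task 7 = 12+12 = 24
ES_Task 8 = max(EF_Task 2=6, EF_Task 4=23, EF_Task 5=22, EF_Task 6=22, EF_Task 7=24) = 24; EF_Task 8 = 24+6 = 30
Expected project duration μ = 30 days. Critical path: Task 3 → Task 7 → Task 8.

Variance along critical path = 9.000 + 5.444 + 2.778 = 17.222; σ = √17.222 = 4.150 days.
Z = (37 − 30) / 4.150 = 1.687
P(T ≤ 37) = Φ(1.687) ≈ 0.954

0.954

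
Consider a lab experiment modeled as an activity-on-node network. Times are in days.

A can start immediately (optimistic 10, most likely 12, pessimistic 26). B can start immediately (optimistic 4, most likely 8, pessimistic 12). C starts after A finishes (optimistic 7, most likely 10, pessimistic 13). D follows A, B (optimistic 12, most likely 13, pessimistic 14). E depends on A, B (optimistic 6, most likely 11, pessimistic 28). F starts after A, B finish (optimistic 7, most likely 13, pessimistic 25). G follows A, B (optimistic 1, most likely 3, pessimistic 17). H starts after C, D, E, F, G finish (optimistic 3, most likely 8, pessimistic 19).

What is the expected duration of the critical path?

37 days

te_A = (10 + 4·12 + 26)/6 = 84/6 = 14
te_B = (4 + 4·8 + 12)/6 = 48/6 = 8
te_C = (7 + 4·10 + 13)/6 = 60/6 = 10
te_D = (12 + 4·13 + 14)/6 = 78/6 = 13
te_E = (6 + 4·11 + 28)/6 = 78/6 = 13
te_F = (7 + 4·13 + 25)/6 = 84/6 = 14
te_G = (1 + 4·3 + 17)/6 = 30/6 = 5
te_H = (3 + 4·8 + 19)/6 = 54/6 = 9

Forward pass:
ES_A = 0; EF_A = 14
ES_B = 0; EF_B = 8
ES_C = 14; EF_C = 14+10 = 24
ES_D = max(EF_A=14, EF_B=8) = 14; EF_D = 14+13 = 27
ES_E = max(EF_A=14, EF_B=8) = 14; EF_E = 14+13 = 27
ES_F = max(EF_A=14, EF_B=8) = 14; EF_F = 14+14 = 28
ES_G = max(EF_A=14, EF_B=8) = 14; EF_G = 14+5 = 19
ES_H = max(EF_C=24, EF_D=27, EF_E=27, EF_F=28, EF_G=19) = 28; EF_H = 28+9 = 37
Expected project duration μ = 37 days. Critical path: A → F → H.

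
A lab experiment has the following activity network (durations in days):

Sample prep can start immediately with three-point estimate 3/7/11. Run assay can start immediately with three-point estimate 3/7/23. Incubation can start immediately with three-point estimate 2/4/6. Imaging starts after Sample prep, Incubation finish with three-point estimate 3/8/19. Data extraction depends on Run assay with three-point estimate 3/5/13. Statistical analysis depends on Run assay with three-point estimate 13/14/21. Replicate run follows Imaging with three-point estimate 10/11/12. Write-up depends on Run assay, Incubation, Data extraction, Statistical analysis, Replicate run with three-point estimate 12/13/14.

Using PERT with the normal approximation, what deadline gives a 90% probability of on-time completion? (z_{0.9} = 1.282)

te_Sample prep = (3 + 4·7 + 11)/6 = 42/6 = 7; σ²_Sample prep = ((11−3)/6)² = 1.778
te_Run assay = (3 + 4·7 + 23)/6 = 54/6 = 9; σ²_Run assay = ((23−3)/6)² = 11.111
te_Incubation = (2 + 4·4 + 6)/6 = 24/6 = 4; σ²_Incubation = ((6−2)/6)² = 0.444
te_Imaging = (3 + 4·8 + 19)/6 = 54/6 = 9; σ²_Imaging = ((19−3)/6)² = 7.111
te_Data extraction = (3 + 4·5 + 13)/6 = 36/6 = 6; σ²_Data extraction = ((13−3)/6)² = 2.778
te_Statistical analysis = (13 + 4·14 + 21)/6 = 90/6 = 15; σ²_Statistical analysis = ((21−13)/6)² = 1.778
te_Replicate run = (10 + 4·11 + 12)/6 = 66/6 = 11; σ²_Replicate run = ((12−10)/6)² = 0.111
te_Write-up = (12 + 4·13 + 14)/6 = 78/6 = 13; σ²_Write-up = ((14−12)/6)² = 0.111

Forward pass:
ES_Sample prep = 0; EF_Sample prep = 7
ES_Run assay = 0; EF_Run assay = 9
ES_Incubation = 0; EF_Incubation = 4
ES_Imaging = max(EF_Sample prep=7, EF_Incubation=4) = 7; EF_Imaging = 7+9 = 16
ES_Data extraction = 9; EF_Data extraction = 9+6 = 15
ES_Statistical analysis = 9; EF_Statistical analysis = 9+15 = 24
ES_Replicate run = 16; EF_Replicate run = 16+11 = 27
ES_Write-up = max(EF_Run assay=9, EF_Incubation=4, EF_Data extraction=15, EF_Statistical analysis=24, EF_Replicate run=27) = 27; EF_Write-up = 27+13 = 40
Expected project duration μ = 40 days. Critical path: Sample prep → Imaging → Replicate run → Write-up.

Variance along critical path = 1.778 + 7.111 + 0.111 + 0.111 = 9.111; σ = 3.018 days.
D = μ + z·σ = 40 + 1.282·3.018 = 43.9 days

43.9 days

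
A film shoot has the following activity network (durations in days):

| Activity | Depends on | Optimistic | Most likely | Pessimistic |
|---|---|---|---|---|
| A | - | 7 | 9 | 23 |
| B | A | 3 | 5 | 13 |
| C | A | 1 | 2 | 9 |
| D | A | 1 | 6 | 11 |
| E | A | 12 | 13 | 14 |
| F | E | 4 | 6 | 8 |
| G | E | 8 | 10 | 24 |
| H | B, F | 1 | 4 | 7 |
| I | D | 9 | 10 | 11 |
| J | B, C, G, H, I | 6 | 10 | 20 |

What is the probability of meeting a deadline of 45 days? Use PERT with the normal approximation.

0.326

te_A = (7 + 4·9 + 23)/6 = 66/6 = 11; σ²_A = ((23−7)/6)² = 7.111
te_B = (3 + 4·5 + 13)/6 = 36/6 = 6; σ²_B = ((13−3)/6)² = 2.778
te_C = (1 + 4·2 + 9)/6 = 18/6 = 3; σ²_C = ((9−1)/6)² = 1.778
te_D = (1 + 4·6 + 11)/6 = 36/6 = 6; σ²_D = ((11−1)/6)² = 2.778
te_E = (12 + 4·13 + 14)/6 = 78/6 = 13; σ²_E = ((14−12)/6)² = 0.111
te_F = (4 + 4·6 + 8)/6 = 36/6 = 6; σ²_F = ((8−4)/6)² = 0.444
te_G = (8 + 4·10 + 24)/6 = 72/6 = 12; σ²_G = ((24−8)/6)² = 7.111
te_H = (1 + 4·4 + 7)/6 = 24/6 = 4; σ²_H = ((7−1)/6)² = 1.000
te_I = (9 + 4·10 + 11)/6 = 60/6 = 10; σ²_I = ((11−9)/6)² = 0.111
te_J = (6 + 4·10 + 20)/6 = 66/6 = 11; σ²_J = ((20−6)/6)² = 5.444

Forward pass:
ES_A = 0; EF_A = 11
ES_B = 11; EF_B = 11+6 = 17
ES_C = 11; EF_C = 11+3 = 14
ES_D = 11; EF_D = 11+6 = 17
ES_E = 11; EF_E = 11+13 = 24
ES_F = 24; EF_F = 24+6 = 30
ES_G = 24; EF_G = 24+12 = 36
ES_H = max(EF_B=17, EF_F=30) = 30; EF_H = 30+4 = 34
ES_I = 17; EF_I = 17+10 = 27
ES_J = max(EF_B=17, EF_C=14, EF_G=36, EF_H=34, EF_I=27) = 36; EF_J = 36+11 = 47
Expected project duration μ = 47 days. Critical path: A → E → G → J.

Variance along critical path = 7.111 + 0.111 + 7.111 + 5.444 = 19.778; σ = √19.778 = 4.447 days.
Z = (45 − 47) / 4.447 = -0.450
P(T ≤ 45) = Φ(-0.450) ≈ 0.326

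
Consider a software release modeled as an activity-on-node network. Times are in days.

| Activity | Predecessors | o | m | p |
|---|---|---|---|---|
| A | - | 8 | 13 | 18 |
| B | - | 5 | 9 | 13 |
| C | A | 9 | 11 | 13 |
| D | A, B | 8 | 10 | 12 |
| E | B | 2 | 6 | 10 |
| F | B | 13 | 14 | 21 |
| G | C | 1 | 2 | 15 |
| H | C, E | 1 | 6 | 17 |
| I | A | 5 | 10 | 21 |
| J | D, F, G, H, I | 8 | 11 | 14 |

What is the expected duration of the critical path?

te_A = (8 + 4·13 + 18)/6 = 78/6 = 13
te_B = (5 + 4·9 + 13)/6 = 54/6 = 9
te_C = (9 + 4·11 + 13)/6 = 66/6 = 11
te_D = (8 + 4·10 + 12)/6 = 60/6 = 10
te_E = (2 + 4·6 + 10)/6 = 36/6 = 6
te_F = (13 + 4·14 + 21)/6 = 90/6 = 15
te_G = (1 + 4·2 + 15)/6 = 24/6 = 4
te_H = (1 + 4·6 + 17)/6 = 42/6 = 7
te_I = (5 + 4·10 + 21)/6 = 66/6 = 11
te_J = (8 + 4·11 + 14)/6 = 66/6 = 11

Forward pass:
ES_A = 0; EF_A = 13
ES_B = 0; EF_B = 9
ES_C = 13; EF_C = 13+11 = 24
ES_D = max(EF_A=13, EF_B=9) = 13; EF_D = 13+10 = 23
ES_E = 9; EF_E = 9+6 = 15
ES_F = 9; EF_F = 9+15 = 24
ES_G = 24; EF_G = 24+4 = 28
ES_H = max(EF_C=24, EF_E=15) = 24; EF_H = 24+7 = 31
ES_I = 13; EF_I = 13+11 = 24
ES_J = max(EF_D=23, EF_F=24, EF_G=28, EF_H=31, EF_I=24) = 31; EF_J = 31+11 = 42
Expected project duration μ = 42 days. Critical path: A → C → H → J.

42 days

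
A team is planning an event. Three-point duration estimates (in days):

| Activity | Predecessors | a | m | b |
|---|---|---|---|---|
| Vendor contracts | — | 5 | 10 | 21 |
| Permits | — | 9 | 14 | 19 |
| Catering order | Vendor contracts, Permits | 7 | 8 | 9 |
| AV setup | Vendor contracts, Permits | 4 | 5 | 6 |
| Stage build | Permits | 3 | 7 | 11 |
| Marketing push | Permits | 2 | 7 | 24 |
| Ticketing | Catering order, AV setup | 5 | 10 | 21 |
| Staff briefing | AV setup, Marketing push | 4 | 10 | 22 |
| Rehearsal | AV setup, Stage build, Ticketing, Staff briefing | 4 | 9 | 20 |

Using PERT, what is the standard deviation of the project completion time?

te_Vendor contracts = (5 + 4·10 + 21)/6 = 66/6 = 11; σ²_Vendor contracts = ((21−5)/6)² = 7.111
te_Permits = (9 + 4·14 + 19)/6 = 84/6 = 14; σ²_Permits = ((19−9)/6)² = 2.778
te_Catering order = (7 + 4·8 + 9)/6 = 48/6 = 8; σ²_Catering order = ((9−7)/6)² = 0.111
te_AV setup = (4 + 4·5 + 6)/6 = 30/6 = 5; σ²_AV setup = ((6−4)/6)² = 0.111
te_Stage build = (3 + 4·7 + 11)/6 = 42/6 = 7; σ²_Stage build = ((11−3)/6)² = 1.778
te_Marketing push = (2 + 4·7 + 24)/6 = 54/6 = 9; σ²_Marketing push = ((24−2)/6)² = 13.444
te_Ticketing = (5 + 4·10 + 21)/6 = 66/6 = 11; σ²_Ticketing = ((21−5)/6)² = 7.111
te_Staff briefing = (4 + 4·10 + 22)/6 = 66/6 = 11; σ²_Staff briefing = ((22−4)/6)² = 9.000
te_Rehearsal = (4 + 4·9 + 20)/6 = 60/6 = 10; σ²_Rehearsal = ((20−4)/6)² = 7.111

Forward pass:
ES_Vendor contracts = 0; EF_Vendor contracts = 11
ES_Permits = 0; EF_Permits = 14
ES_Catering order = max(EF_Vendor contracts=11, EF_Permits=14) = 14; EF_Catering order = 14+8 = 22
ES_AV setup = max(EF_Vendor contracts=11, EF_Permits=14) = 14; EF_AV setup = 14+5 = 19
ES_Stage build = 14; EF_Stage build = 14+7 = 21
ES_Marketing push = 14; EF_Marketing push = 14+9 = 23
ES_Ticketing = max(EF_Catering order=22, EF_AV setup=19) = 22; EF_Ticketing = 22+11 = 33
ES_Staff briefing = max(EF_AV setup=19, EF_Marketing push=23) = 23; EF_Staff briefing = 23+11 = 34
ES_Rehearsal = max(EF_AV setup=19, EF_Stage build=21, EF_Ticketing=33, EF_Staff briefing=34) = 34; EF_Rehearsal = 34+10 = 44
Expected project duration μ = 44 days. Critical path: Permits → Marketing push → Staff briefing → Rehearsal.

Variance along critical path = 2.778 + 13.444 + 9.000 + 7.111 = 32.333
σ = √32.333 = 5.686 days

5.69 days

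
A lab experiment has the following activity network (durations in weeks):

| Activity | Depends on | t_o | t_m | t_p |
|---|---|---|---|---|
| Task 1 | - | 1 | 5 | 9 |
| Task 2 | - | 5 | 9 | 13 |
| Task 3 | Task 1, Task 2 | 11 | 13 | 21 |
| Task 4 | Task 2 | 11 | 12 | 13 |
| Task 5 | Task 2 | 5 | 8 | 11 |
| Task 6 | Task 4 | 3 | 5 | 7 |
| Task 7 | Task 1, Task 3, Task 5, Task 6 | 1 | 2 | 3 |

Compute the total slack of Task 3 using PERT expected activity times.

te_Task 1 = (1 + 4·5 + 9)/6 = 30/6 = 5
te_Task 2 = (5 + 4·9 + 13)/6 = 54/6 = 9
te_Task 3 = (11 + 4·13 + 21)/6 = 84/6 = 14
te_Task 4 = (11 + 4·12 + 13)/6 = 72/6 = 12
te_Task 5 = (5 + 4·8 + 11)/6 = 48/6 = 8
te_Task 6 = (3 + 4·5 + 7)/6 = 30/6 = 5
te_Task 7 = (1 + 4·2 + 3)/6 = 12/6 = 2

Forward pass:
ES_Task 1 = 0; EF_Task 1 = 5
ES_Task 2 = 0; EF_Task 2 = 9
ES_Task 3 = max(EF_Task 1=5, EF_Task 2=9) = 9; EF_Task 3 = 9+14 = 23
ES_Task 4 = 9; EF_Task 4 = 9+12 = 21
ES_Task 5 = 9; EF_Task 5 = 9+8 = 17
ES_Task 6 = 21; EF_Task 6 = 21+5 = 26
ES_Task 7 = max(EF_Task 1=5, EF_Task 3=23, EF_Task 5=17, EF_Task 6=26) = 26; EF_Task 7 = 26+2 = 28
Expected project duration μ = 28 weeks. Critical path: Task 2 → Task 4 → Task 6 → Task 7.

Backward pass:
LF_Task 7 = 28; LS_Task 7 = 28−2 = 26
LF_Task 6 = LS_Task 7 = 26; LS_Task 6 = 26−5 = 21
LF_Task 5 = LS_Task 7 = 26; LS_Task 5 = 26−8 = 18
LF_Task 4 = LS_Task 6 = 21; LS_Task 4 = 21−12 = 9
LF_Task 3 = LS_Task 7 = 26; LS_Task 3 = 26−14 = 12
LF_Task 2 = min(LS_Task 3=12, LS_Task 4=9, LS_Task 5=18) = 9; LS_Task 2 = 9−9 = 0
LF_Task 1 = min(LS_Task 3=12, LS_Task 7=26) = 12; LS_Task 1 = 12−5 = 7
Slack_Task 3 = LS_Task 3 − ES_Task 3 = 12 − 9 = 3

3 weeks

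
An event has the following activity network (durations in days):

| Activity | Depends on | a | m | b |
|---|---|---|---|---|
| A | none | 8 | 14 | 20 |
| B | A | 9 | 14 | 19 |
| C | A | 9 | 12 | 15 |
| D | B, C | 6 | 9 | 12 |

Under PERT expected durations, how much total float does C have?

te_A = (8 + 4·14 + 20)/6 = 84/6 = 14
te_B = (9 + 4·14 + 19)/6 = 84/6 = 14
te_C = (9 + 4·12 + 15)/6 = 72/6 = 12
te_D = (6 + 4·9 + 12)/6 = 54/6 = 9

Forward pass:
ES_A = 0; EF_A = 14
ES_B = 14; EF_B = 14+14 = 28
ES_C = 14; EF_C = 14+12 = 26
ES_D = max(EF_B=28, EF_C=26) = 28; EF_D = 28+9 = 37
Expected project duration μ = 37 days. Critical path: A → B → D.

Backward pass:
LF_D = 37; LS_D = 37−9 = 28
LF_C = LS_D = 28; LS_C = 28−12 = 16
LF_B = LS_D = 28; LS_B = 28−14 = 14
LF_A = min(LS_B=14, LS_C=16) = 14; LS_A = 14−14 = 0
Slack_C = LS_C − ES_C = 16 − 14 = 2

2 days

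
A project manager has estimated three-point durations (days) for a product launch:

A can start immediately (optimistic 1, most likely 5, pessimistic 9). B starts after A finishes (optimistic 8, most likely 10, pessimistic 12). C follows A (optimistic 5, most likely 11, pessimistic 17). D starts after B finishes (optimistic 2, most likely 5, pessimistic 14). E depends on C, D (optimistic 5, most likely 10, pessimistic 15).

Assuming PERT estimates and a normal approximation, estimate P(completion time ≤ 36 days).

0.952

te_A = (1 + 4·5 + 9)/6 = 30/6 = 5; σ²_A = ((9−1)/6)² = 1.778
te_B = (8 + 4·10 + 12)/6 = 60/6 = 10; σ²_B = ((12−8)/6)² = 0.444
te_C = (5 + 4·11 + 17)/6 = 66/6 = 11; σ²_C = ((17−5)/6)² = 4.000
te_D = (2 + 4·5 + 14)/6 = 36/6 = 6; σ²_D = ((14−2)/6)² = 4.000
te_E = (5 + 4·10 + 15)/6 = 60/6 = 10; σ²_E = ((15−5)/6)² = 2.778

Forward pass:
ES_A = 0; EF_A = 5
ES_B = 5; EF_B = 5+10 = 15
ES_C = 5; EF_C = 5+11 = 16
ES_D = 15; EF_D = 15+6 = 21
ES_E = max(EF_C=16, EF_D=21) = 21; EF_E = 21+10 = 31
Expected project duration μ = 31 days. Critical path: A → B → D → E.

Variance along critical path = 1.778 + 0.444 + 4.000 + 2.778 = 9.000; σ = √9.000 = 3.000 days.
Z = (36 − 31) / 3.000 = 1.667
P(T ≤ 36) = Φ(1.667) ≈ 0.952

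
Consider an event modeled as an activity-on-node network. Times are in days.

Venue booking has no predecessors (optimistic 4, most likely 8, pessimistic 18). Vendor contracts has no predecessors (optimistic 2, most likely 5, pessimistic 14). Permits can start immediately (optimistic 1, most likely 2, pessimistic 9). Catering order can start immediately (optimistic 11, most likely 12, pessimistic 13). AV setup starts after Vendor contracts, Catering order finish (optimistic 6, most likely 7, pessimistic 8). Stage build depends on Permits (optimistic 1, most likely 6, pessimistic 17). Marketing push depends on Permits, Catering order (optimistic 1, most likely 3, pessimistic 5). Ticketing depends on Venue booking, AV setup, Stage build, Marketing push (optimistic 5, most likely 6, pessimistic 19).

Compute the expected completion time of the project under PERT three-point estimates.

27 days

te_Venue booking = (4 + 4·8 + 18)/6 = 54/6 = 9
te_Vendor contracts = (2 + 4·5 + 14)/6 = 36/6 = 6
te_Permits = (1 + 4·2 + 9)/6 = 18/6 = 3
te_Catering order = (11 + 4·12 + 13)/6 = 72/6 = 12
te_AV setup = (6 + 4·7 + 8)/6 = 42/6 = 7
te_Stage build = (1 + 4·6 + 17)/6 = 42/6 = 7
te_Marketing push = (1 + 4·3 + 5)/6 = 18/6 = 3
te_Ticketing = (5 + 4·6 + 19)/6 = 48/6 = 8

Forward pass:
ES_Venue booking = 0; EF_Venue booking = 9
ES_Vendor contracts = 0; EF_Vendor contracts = 6
ES_Permits = 0; EF_Permits = 3
ES_Catering order = 0; EF_Catering order = 12
ES_AV setup = max(EF_Vendor contracts=6, EF_Catering order=12) = 12; EF_AV setup = 12+7 = 19
ES_Stage build = 3; EF_Stage build = 3+7 = 10
ES_Marketing push = max(EF_Permits=3, EF_Catering order=12) = 12; EF_Marketing push = 12+3 = 15
ES_Ticketing = max(EF_Venue booking=9, EF_AV setup=19, EF_Stage build=10, EF_Marketing push=15) = 19; EF_Ticketing = 19+8 = 27
Expected project duration μ = 27 days. Critical path: Catering order → AV setup → Ticketing.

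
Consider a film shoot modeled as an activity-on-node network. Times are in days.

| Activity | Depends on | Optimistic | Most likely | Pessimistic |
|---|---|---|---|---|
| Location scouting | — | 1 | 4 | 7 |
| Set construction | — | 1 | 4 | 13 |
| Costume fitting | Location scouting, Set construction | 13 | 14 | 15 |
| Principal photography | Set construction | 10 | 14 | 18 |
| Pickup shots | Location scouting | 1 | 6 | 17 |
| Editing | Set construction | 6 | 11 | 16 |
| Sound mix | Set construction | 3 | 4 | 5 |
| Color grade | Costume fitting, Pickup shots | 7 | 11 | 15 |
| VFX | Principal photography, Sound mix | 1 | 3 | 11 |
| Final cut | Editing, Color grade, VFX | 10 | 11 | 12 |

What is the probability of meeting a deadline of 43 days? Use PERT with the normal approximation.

0.793

te_Location scouting = (1 + 4·4 + 7)/6 = 24/6 = 4; σ²_Location scouting = ((7−1)/6)² = 1.000
te_Set construction = (1 + 4·4 + 13)/6 = 30/6 = 5; σ²_Set construction = ((13−1)/6)² = 4.000
te_Costume fitting = (13 + 4·14 + 15)/6 = 84/6 = 14; σ²_Costume fitting = ((15−13)/6)² = 0.111
te_Principal photography = (10 + 4·14 + 18)/6 = 84/6 = 14; σ²_Principal photography = ((18−10)/6)² = 1.778
te_Pickup shots = (1 + 4·6 + 17)/6 = 42/6 = 7; σ²_Pickup shots = ((17−1)/6)² = 7.111
te_Editing = (6 + 4·11 + 16)/6 = 66/6 = 11; σ²_Editing = ((16−6)/6)² = 2.778
te_Sound mix = (3 + 4·4 + 5)/6 = 24/6 = 4; σ²_Sound mix = ((5−3)/6)² = 0.111
te_Color grade = (7 + 4·11 + 15)/6 = 66/6 = 11; σ²_Color grade = ((15−7)/6)² = 1.778
te_VFX = (1 + 4·3 + 11)/6 = 24/6 = 4; σ²_VFX = ((11−1)/6)² = 2.778
te_Final cut = (10 + 4·11 + 12)/6 = 66/6 = 11; σ²_Final cut = ((12−10)/6)² = 0.111

Forward pass:
ES_Location scouting = 0; EF_Location scouting = 4
ES_Set construction = 0; EF_Set construction = 5
ES_Costume fitting = max(EF_Location scouting=4, EF_Set construction=5) = 5; EF_Costume fitting = 5+14 = 19
ES_Principal photography = 5; EF_Principal photography = 5+14 = 19
ES_Pickup shots = 4; EF_Pickup shots = 4+7 = 11
ES_Editing = 5; EF_Editing = 5+11 = 16
ES_Sound mix = 5; EF_Sound mix = 5+4 = 9
ES_Color grade = max(EF_Costume fitting=19, EF_Pickup shots=11) = 19; EF_Color grade = 19+11 = 30
ES_VFX = max(EF_Principal photography=19, EF_Sound mix=9) = 19; EF_VFX = 19+4 = 23
ES_Final cut = max(EF_Editing=16, EF_Color grade=30, EF_VFX=23) = 30; EF_Final cut = 30+11 = 41
Expected project duration μ = 41 days. Critical path: Set construction → Costume fitting → Color grade → Final cut.

Variance along critical path = 4.000 + 0.111 + 1.778 + 0.111 = 6.000; σ = √6.000 = 2.449 days.
Z = (43 − 41) / 2.449 = 0.816
P(T ≤ 43) = Φ(0.816) ≈ 0.793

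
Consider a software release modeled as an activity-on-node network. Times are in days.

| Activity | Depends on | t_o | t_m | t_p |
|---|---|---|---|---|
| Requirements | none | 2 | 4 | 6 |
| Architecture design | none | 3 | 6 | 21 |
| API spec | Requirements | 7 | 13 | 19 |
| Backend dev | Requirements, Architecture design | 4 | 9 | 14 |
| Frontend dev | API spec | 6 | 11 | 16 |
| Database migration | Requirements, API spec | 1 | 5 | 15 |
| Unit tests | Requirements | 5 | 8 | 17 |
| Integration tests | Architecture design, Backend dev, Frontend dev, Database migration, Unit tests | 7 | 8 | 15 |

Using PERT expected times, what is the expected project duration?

te_Requirements = (2 + 4·4 + 6)/6 = 24/6 = 4
te_Architecture design = (3 + 4·6 + 21)/6 = 48/6 = 8
te_API spec = (7 + 4·13 + 19)/6 = 78/6 = 13
te_Backend dev = (4 + 4·9 + 14)/6 = 54/6 = 9
te_Frontend dev = (6 + 4·11 + 16)/6 = 66/6 = 11
te_Database migration = (1 + 4·5 + 15)/6 = 36/6 = 6
te_Unit tests = (5 + 4·8 + 17)/6 = 54/6 = 9
te_Integration tests = (7 + 4·8 + 15)/6 = 54/6 = 9

Forward pass:
ES_Requirements = 0; EF_Requirements = 4
ES_Architecture design = 0; EF_Architecture design = 8
ES_API spec = 4; EF_API spec = 4+13 = 17
ES_Backend dev = max(EF_Requirements=4, EF_Architecture design=8) = 8; EF_Backend dev = 8+9 = 17
ES_Frontend dev = 17; EF_Frontend dev = 17+11 = 28
ES_Database migration = max(EF_Requirements=4, EF_API spec=17) = 17; EF_Database migration = 17+6 = 23
ES_Unit tests = 4; EF_Unit tests = 4+9 = 13
ES_Integration tests = max(EF_Architecture design=8, EF_Backend dev=17, EF_Frontend dev=28, EF_Database migration=23, EF_Unit tests=13) = 28; EF_Integration tests = 28+9 = 37
Expected project duration μ = 37 days. Critical path: Requirements → API spec → Frontend dev → Integration tests.

37 days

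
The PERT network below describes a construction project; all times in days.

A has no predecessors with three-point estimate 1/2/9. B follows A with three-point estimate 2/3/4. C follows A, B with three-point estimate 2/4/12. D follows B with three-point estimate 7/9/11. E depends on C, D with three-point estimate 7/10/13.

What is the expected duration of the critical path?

te_A = (1 + 4·2 + 9)/6 = 18/6 = 3
te_B = (2 + 4·3 + 4)/6 = 18/6 = 3
te_C = (2 + 4·4 + 12)/6 = 30/6 = 5
te_D = (7 + 4·9 + 11)/6 = 54/6 = 9
te_E = (7 + 4·10 + 13)/6 = 60/6 = 10

Forward pass:
ES_A = 0; EF_A = 3
ES_B = 3; EF_B = 3+3 = 6
ES_C = max(EF_A=3, EF_B=6) = 6; EF_C = 6+5 = 11
ES_D = 6; EF_D = 6+9 = 15
ES_E = max(EF_C=11, EF_D=15) = 15; EF_E = 15+10 = 25
Expected project duration μ = 25 days. Critical path: A → B → D → E.

25 days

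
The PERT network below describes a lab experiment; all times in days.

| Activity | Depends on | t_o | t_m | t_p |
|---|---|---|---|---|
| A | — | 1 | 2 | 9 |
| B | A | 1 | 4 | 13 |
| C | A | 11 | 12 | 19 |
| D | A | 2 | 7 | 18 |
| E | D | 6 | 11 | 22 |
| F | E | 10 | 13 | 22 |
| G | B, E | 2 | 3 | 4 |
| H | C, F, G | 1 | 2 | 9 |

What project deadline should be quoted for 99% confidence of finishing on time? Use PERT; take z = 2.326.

50.9 days

te_A = (1 + 4·2 + 9)/6 = 18/6 = 3; σ²_A = ((9−1)/6)² = 1.778
te_B = (1 + 4·4 + 13)/6 = 30/6 = 5; σ²_B = ((13−1)/6)² = 4.000
te_C = (11 + 4·12 + 19)/6 = 78/6 = 13; σ²_C = ((19−11)/6)² = 1.778
te_D = (2 + 4·7 + 18)/6 = 48/6 = 8; σ²_D = ((18−2)/6)² = 7.111
te_E = (6 + 4·11 + 22)/6 = 72/6 = 12; σ²_E = ((22−6)/6)² = 7.111
te_F = (10 + 4·13 + 22)/6 = 84/6 = 14; σ²_F = ((22−10)/6)² = 4.000
te_G = (2 + 4·3 + 4)/6 = 18/6 = 3; σ²_G = ((4−2)/6)² = 0.111
te_H = (1 + 4·2 + 9)/6 = 18/6 = 3; σ²_H = ((9−1)/6)² = 1.778

Forward pass:
ES_A = 0; EF_A = 3
ES_B = 3; EF_B = 3+5 = 8
ES_C = 3; EF_C = 3+13 = 16
ES_D = 3; EF_D = 3+8 = 11
ES_E = 11; EF_E = 11+12 = 23
ES_F = 23; EF_F = 23+14 = 37
ES_G = max(EF_B=8, EF_E=23) = 23; EF_G = 23+3 = 26
ES_H = max(EF_C=16, EF_F=37, EF_G=26) = 37; EF_H = 37+3 = 40
Expected project duration μ = 40 days. Critical path: A → D → E → F → H.

Variance along critical path = 1.778 + 7.111 + 7.111 + 4.000 + 1.778 = 21.778; σ = 4.667 days.
D = μ + z·σ = 40 + 2.326·4.667 = 50.9 days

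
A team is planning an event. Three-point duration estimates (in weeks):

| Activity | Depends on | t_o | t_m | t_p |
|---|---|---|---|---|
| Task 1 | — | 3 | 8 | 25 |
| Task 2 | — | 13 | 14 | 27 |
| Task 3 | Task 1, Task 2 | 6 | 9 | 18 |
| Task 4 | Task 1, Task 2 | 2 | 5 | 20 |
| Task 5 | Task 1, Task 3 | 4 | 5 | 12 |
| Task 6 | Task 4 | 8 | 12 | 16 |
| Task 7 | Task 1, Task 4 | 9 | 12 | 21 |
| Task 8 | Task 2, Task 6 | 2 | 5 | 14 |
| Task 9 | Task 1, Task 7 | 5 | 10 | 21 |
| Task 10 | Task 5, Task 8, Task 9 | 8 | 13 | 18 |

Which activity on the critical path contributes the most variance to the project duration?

te_Task 1 = (3 + 4·8 + 25)/6 = 60/6 = 10; σ²_Task 1 = ((25−3)/6)² = 13.444
te_Task 2 = (13 + 4·14 + 27)/6 = 96/6 = 16; σ²_Task 2 = ((27−13)/6)² = 5.444
te_Task 3 = (6 + 4·9 + 18)/6 = 60/6 = 10; σ²_Task 3 = ((18−6)/6)² = 4.000
te_Task 4 = (2 + 4·5 + 20)/6 = 42/6 = 7; σ²_Task 4 = ((20−2)/6)² = 9.000
te_Task 5 = (4 + 4·5 + 12)/6 = 36/6 = 6; σ²_Task 5 = ((12−4)/6)² = 1.778
te_Task 6 = (8 + 4·12 + 16)/6 = 72/6 = 12; σ²_Task 6 = ((16−8)/6)² = 1.778
te_Task 7 = (9 + 4·12 + 21)/6 = 78/6 = 13; σ²_Task 7 = ((21−9)/6)² = 4.000
te_Task 8 = (2 + 4·5 + 14)/6 = 36/6 = 6; σ²_Task 8 = ((14−2)/6)² = 4.000
te_Task 9 = (5 + 4·10 + 21)/6 = 66/6 = 11; σ²_Task 9 = ((21−5)/6)² = 7.111
te_Task 10 = (8 + 4·13 + 18)/6 = 78/6 = 13; σ²_Task 10 = ((18−8)/6)² = 2.778

Forward pass:
ES_Task 1 = 0; EF_Task 1 = 10
ES_Task 2 = 0; EF_Task 2 = 16
ES_Task 3 = max(EF_Task 1=10, EF_Task 2=16) = 16; EF_Task 3 = 16+10 = 26
ES_Task 4 = max(EF_Task 1=10, EF_Task 2=16) = 16; EF_Task 4 = 16+7 = 23
ES_Task 5 = max(EF_Task 1=10, EF_Task 3=26) = 26; EF_Task 5 = 26+6 = 32
ES_Task 6 = 23; EF_Task 6 = 23+12 = 35
ES_Task 7 = max(EF_Task 1=10, EF_Task 4=23) = 23; EF_Task 7 = 23+13 = 36
ES_Task 8 = max(EF_Task 2=16, EF_Task 6=35) = 35; EF_Task 8 = 35+6 = 41
ES_Task 9 = max(EF_Task 1=10, EF_Task 7=36) = 36; EF_Task 9 = 36+11 = 47
ES_Task 10 = max(EF_Task 5=32, EF_Task 8=41, EF_Task 9=47) = 47; EF_Task 10 = 47+13 = 60
Expected project duration μ = 60 weeks. Critical path: Task 2 → Task 4 → Task 7 → Task 9 → Task 10.

Variances on critical path: σ²_Task 2=5.444, σ²_Task 4=9.000, σ²_Task 7=4.000, σ²_Task 9=7.111, σ²_Task 10=2.778.
Largest is σ²_Task 4 = 9.000.

Task 4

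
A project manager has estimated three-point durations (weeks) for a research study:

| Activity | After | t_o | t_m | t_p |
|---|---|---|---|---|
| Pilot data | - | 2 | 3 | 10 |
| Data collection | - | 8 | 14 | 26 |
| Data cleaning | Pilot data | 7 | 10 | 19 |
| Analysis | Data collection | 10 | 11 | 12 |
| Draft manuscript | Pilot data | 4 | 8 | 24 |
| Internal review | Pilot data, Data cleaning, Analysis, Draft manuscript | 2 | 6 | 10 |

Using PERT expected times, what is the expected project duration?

32 weeks

te_Pilot data = (2 + 4·3 + 10)/6 = 24/6 = 4
te_Data collection = (8 + 4·14 + 26)/6 = 90/6 = 15
te_Data cleaning = (7 + 4·10 + 19)/6 = 66/6 = 11
te_Analysis = (10 + 4·11 + 12)/6 = 66/6 = 11
te_Draft manuscript = (4 + 4·8 + 24)/6 = 60/6 = 10
te_Internal review = (2 + 4·6 + 10)/6 = 36/6 = 6

Forward pass:
ES_Pilot data = 0; EF_Pilot data = 4
ES_Data collection = 0; EF_Data collection = 15
ES_Data cleaning = 4; EF_Data cleaning = 4+11 = 15
ES_Analysis = 15; EF_Analysis = 15+11 = 26
ES_Draft manuscript = 4; EF_Draft manuscript = 4+10 = 14
ES_Internal review = max(EF_Pilot data=4, EF_Data cleaning=15, EF_Analysis=26, EF_Draft manuscript=14) = 26; EF_Internal review = 26+6 = 32
Expected project duration μ = 32 weeks. Critical path: Data collection → Analysis → Internal review.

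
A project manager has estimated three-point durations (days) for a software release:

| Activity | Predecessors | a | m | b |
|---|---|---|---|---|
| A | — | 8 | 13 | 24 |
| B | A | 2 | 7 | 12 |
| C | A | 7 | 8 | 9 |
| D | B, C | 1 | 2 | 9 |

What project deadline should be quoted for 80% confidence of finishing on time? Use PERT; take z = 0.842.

27.5 days

te_A = (8 + 4·13 + 24)/6 = 84/6 = 14; σ²_A = ((24−8)/6)² = 7.111
te_B = (2 + 4·7 + 12)/6 = 42/6 = 7; σ²_B = ((12−2)/6)² = 2.778
te_C = (7 + 4·8 + 9)/6 = 48/6 = 8; σ²_C = ((9−7)/6)² = 0.111
te_D = (1 + 4·2 + 9)/6 = 18/6 = 3; σ²_D = ((9−1)/6)² = 1.778

Forward pass:
ES_A = 0; EF_A = 14
ES_B = 14; EF_B = 14+7 = 21
ES_C = 14; EF_C = 14+8 = 22
ES_D = max(EF_B=21, EF_C=22) = 22; EF_D = 22+3 = 25
Expected project duration μ = 25 days. Critical path: A → C → D.

Variance along critical path = 7.111 + 0.111 + 1.778 = 9.000; σ = 3.000 days.
D = μ + z·σ = 25 + 0.842·3.000 = 27.5 days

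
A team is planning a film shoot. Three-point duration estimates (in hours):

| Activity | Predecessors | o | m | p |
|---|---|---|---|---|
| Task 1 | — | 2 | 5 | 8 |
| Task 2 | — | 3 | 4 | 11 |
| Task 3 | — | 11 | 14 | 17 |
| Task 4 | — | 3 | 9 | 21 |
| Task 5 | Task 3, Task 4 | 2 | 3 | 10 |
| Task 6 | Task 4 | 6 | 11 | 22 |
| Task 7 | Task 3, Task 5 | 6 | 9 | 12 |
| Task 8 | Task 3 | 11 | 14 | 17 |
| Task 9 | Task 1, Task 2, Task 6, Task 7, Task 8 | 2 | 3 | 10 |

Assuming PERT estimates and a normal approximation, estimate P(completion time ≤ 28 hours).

te_Task 1 = (2 + 4·5 + 8)/6 = 30/6 = 5; σ²_Task 1 = ((8−2)/6)² = 1.000
te_Task 2 = (3 + 4·4 + 11)/6 = 30/6 = 5; σ²_Task 2 = ((11−3)/6)² = 1.778
te_Task 3 = (11 + 4·14 + 17)/6 = 84/6 = 14; σ²_Task 3 = ((17−11)/6)² = 1.000
te_Task 4 = (3 + 4·9 + 21)/6 = 60/6 = 10; σ²_Task 4 = ((21−3)/6)² = 9.000
te_Task 5 = (2 + 4·3 + 10)/6 = 24/6 = 4; σ²_Task 5 = ((10−2)/6)² = 1.778
te_Task 6 = (6 + 4·11 + 22)/6 = 72/6 = 12; σ²_Task 6 = ((22−6)/6)² = 7.111
te_Task 7 = (6 + 4·9 + 12)/6 = 54/6 = 9; σ²_Task 7 = ((12−6)/6)² = 1.000
te_Task 8 = (11 + 4·14 + 17)/6 = 84/6 = 14; σ²_Task 8 = ((17−11)/6)² = 1.000
te_Task 9 = (2 + 4·3 + 10)/6 = 24/6 = 4; σ²_Task 9 = ((10−2)/6)² = 1.778

Forward pass:
ES_Task 1 = 0; EF_Task 1 = 5
ES_Task 2 = 0; EF_Task 2 = 5
ES_Task 3 = 0; EF_Task 3 = 14
ES_Task 4 = 0; EF_Task 4 = 10
ES_Task 5 = max(EF_Task 3=14, EF_Task 4=10) = 14; EF_Task 5 = 14+4 = 18
ES_Task 6 = 10; EF_Task 6 = 10+12 = 22
ES_Task 7 = max(EF_Task 3=14, EF_Task 5=18) = 18; EF_Task 7 = 18+9 = 27
ES_Task 8 = 14; EF_Task 8 = 14+14 = 28
ES_Task 9 = max(EF_Task 1=5, EF_Task 2=5, EF_Task 6=22, EF_Task 7=27, EF_Task 8=28) = 28; EF_Task 9 = 28+4 = 32
Expected project duration μ = 32 hours. Critical path: Task 3 → Task 8 → Task 9.

Variance along critical path = 1.000 + 1.000 + 1.778 = 3.778; σ = √3.778 = 1.944 hours.
Z = (28 − 32) / 1.944 = -2.058
P(T ≤ 28) = Φ(-2.058) ≈ 0.020

0.020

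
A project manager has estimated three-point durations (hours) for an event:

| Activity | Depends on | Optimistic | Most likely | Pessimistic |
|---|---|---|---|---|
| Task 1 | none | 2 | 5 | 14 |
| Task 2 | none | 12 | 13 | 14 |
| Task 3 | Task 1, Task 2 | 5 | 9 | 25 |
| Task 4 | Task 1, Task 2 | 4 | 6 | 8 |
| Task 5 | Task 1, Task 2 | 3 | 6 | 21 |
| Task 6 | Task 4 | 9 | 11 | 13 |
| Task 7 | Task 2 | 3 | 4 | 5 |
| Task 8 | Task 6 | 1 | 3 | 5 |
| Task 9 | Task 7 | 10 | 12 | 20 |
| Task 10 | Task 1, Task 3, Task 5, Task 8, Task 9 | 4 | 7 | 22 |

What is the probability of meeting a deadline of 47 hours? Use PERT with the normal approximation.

0.939

te_Task 1 = (2 + 4·5 + 14)/6 = 36/6 = 6; σ²_Task 1 = ((14−2)/6)² = 4.000
te_Task 2 = (12 + 4·13 + 14)/6 = 78/6 = 13; σ²_Task 2 = ((14−12)/6)² = 0.111
te_Task 3 = (5 + 4·9 + 25)/6 = 66/6 = 11; σ²_Task 3 = ((25−5)/6)² = 11.111
te_Task 4 = (4 + 4·6 + 8)/6 = 36/6 = 6; σ²_Task 4 = ((8−4)/6)² = 0.444
te_Task 5 = (3 + 4·6 + 21)/6 = 48/6 = 8; σ²_Task 5 = ((21−3)/6)² = 9.000
te_Task 6 = (9 + 4·11 + 13)/6 = 66/6 = 11; σ²_Task 6 = ((13−9)/6)² = 0.444
te_Task 7 = (3 + 4·4 + 5)/6 = 24/6 = 4; σ²_Task 7 = ((5−3)/6)² = 0.111
te_Task 8 = (1 + 4·3 + 5)/6 = 18/6 = 3; σ²_Task 8 = ((5−1)/6)² = 0.444
te_Task 9 = (10 + 4·12 + 20)/6 = 78/6 = 13; σ²_Task 9 = ((20−10)/6)² = 2.778
te_Task 10 = (4 + 4·7 + 22)/6 = 54/6 = 9; σ²_Task 10 = ((22−4)/6)² = 9.000

Forward pass:
ES_Task 1 = 0; EF_Task 1 = 6
ES_Task 2 = 0; EF_Task 2 = 13
ES_Task 3 = max(EF_Task 1=6, EF_Task 2=13) = 13; EF_Task 3 = 13+11 = 24
ES_Task 4 = max(EF_Task 1=6, EF_Task 2=13) = 13; EF_Task 4 = 13+6 = 19
ES_Task 5 = max(EF_Task 1=6, EF_Task 2=13) = 13; EF_Task 5 = 13+8 = 21
ES_Task 6 = 19; EF_Task 6 = 19+11 = 30
ES_Task 7 = 13; EF_Task 7 = 13+4 = 17
ES_Task 8 = 30; EF_Task 8 = 30+3 = 33
ES_Task 9 = 17; EF_Task 9 = 17+13 = 30
ES_Task 10 = max(EF_Task 1=6, EF_Task 3=24, EF_Task 5=21, EF_Task 8=33, EF_Task 9=30) = 33; EF_Task 10 = 33+9 = 42
Expected project duration μ = 42 hours. Critical path: Task 2 → Task 4 → Task 6 → Task 8 → Task 10.

Variance along critical path = 0.111 + 0.444 + 0.444 + 0.444 + 9.000 = 10.444; σ = √10.444 = 3.232 hours.
Z = (47 − 42) / 3.232 = 1.547
P(T ≤ 47) = Φ(1.547) ≈ 0.939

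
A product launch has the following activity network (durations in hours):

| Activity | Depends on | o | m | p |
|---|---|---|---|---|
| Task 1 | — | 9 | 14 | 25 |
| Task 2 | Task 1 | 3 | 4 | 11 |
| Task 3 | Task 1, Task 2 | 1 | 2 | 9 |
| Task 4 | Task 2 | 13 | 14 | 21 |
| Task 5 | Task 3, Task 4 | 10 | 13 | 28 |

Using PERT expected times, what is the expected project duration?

te_Task 1 = (9 + 4·14 + 25)/6 = 90/6 = 15
te_Task 2 = (3 + 4·4 + 11)/6 = 30/6 = 5
te_Task 3 = (1 + 4·2 + 9)/6 = 18/6 = 3
te_Task 4 = (13 + 4·14 + 21)/6 = 90/6 = 15
te_Task 5 = (10 + 4·13 + 28)/6 = 90/6 = 15

Forward pass:
ES_Task 1 = 0; EF_Task 1 = 15
ES_Task 2 = 15; EF_Task 2 = 15+5 = 20
ES_Task 3 = max(EF_Task 1=15, EF_Task 2=20) = 20; EF_Task 3 = 20+3 = 23
ES_Task 4 = 20; EF_Task 4 = 20+15 = 35
ES_Task 5 = max(EF_Task 3=23, EF_Task 4=35) = 35; EF_Task 5 = 35+15 = 50
Expected project duration μ = 50 hours. Critical path: Task 1 → Task 2 → Task 4 → Task 5.

50 hours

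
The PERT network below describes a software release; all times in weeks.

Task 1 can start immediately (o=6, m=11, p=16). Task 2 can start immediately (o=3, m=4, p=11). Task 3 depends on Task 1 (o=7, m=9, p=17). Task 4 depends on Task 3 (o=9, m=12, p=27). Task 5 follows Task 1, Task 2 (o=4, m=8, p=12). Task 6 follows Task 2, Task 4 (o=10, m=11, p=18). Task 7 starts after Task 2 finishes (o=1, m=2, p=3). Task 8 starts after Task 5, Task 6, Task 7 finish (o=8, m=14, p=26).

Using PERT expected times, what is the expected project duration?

te_Task 1 = (6 + 4·11 + 16)/6 = 66/6 = 11
te_Task 2 = (3 + 4·4 + 11)/6 = 30/6 = 5
te_Task 3 = (7 + 4·9 + 17)/6 = 60/6 = 10
te_Task 4 = (9 + 4·12 + 27)/6 = 84/6 = 14
te_Task 5 = (4 + 4·8 + 12)/6 = 48/6 = 8
te_Task 6 = (10 + 4·11 + 18)/6 = 72/6 = 12
te_Task 7 = (1 + 4·2 + 3)/6 = 12/6 = 2
te_Task 8 = (8 + 4·14 + 26)/6 = 90/6 = 15

Forward pass:
ES_Task 1 = 0; EF_Task 1 = 11
ES_Task 2 = 0; EF_Task 2 = 5
ES_Task 3 = 11; EF_Task 3 = 11+10 = 21
ES_Task 4 = 21; EF_Task 4 = 21+14 = 35
ES_Task 5 = max(EF_Task 1=11, EF_Task 2=5) = 11; EF_Task 5 = 11+8 = 19
ES_Task 6 = max(EF_Task 2=5, EF_Task 4=35) = 35; EF_Task 6 = 35+12 = 47
ES_Task 7 = 5; EF_Task 7 = 5+2 = 7
ES_Task 8 = max(EF_Task 5=19, EF_Task 6=47, EF_Task 7=7) = 47; EF_Task 8 = 47+15 = 62
Expected project duration μ = 62 weeks. Critical path: Task 1 → Task 3 → Task 4 → Task 6 → Task 8.

62 weeks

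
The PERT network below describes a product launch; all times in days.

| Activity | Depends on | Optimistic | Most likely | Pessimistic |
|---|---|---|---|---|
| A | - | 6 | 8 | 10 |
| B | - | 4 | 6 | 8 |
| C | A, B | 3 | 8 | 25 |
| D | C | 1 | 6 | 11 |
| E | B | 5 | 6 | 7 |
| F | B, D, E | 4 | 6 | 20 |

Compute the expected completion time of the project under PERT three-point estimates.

32 days

te_A = (6 + 4·8 + 10)/6 = 48/6 = 8
te_B = (4 + 4·6 + 8)/6 = 36/6 = 6
te_C = (3 + 4·8 + 25)/6 = 60/6 = 10
te_D = (1 + 4·6 + 11)/6 = 36/6 = 6
te_E = (5 + 4·6 + 7)/6 = 36/6 = 6
te_F = (4 + 4·6 + 20)/6 = 48/6 = 8

Forward pass:
ES_A = 0; EF_A = 8
ES_B = 0; EF_B = 6
ES_C = max(EF_A=8, EF_B=6) = 8; EF_C = 8+10 = 18
ES_D = 18; EF_D = 18+6 = 24
ES_E = 6; EF_E = 6+6 = 12
ES_F = max(EF_B=6, EF_D=24, EF_E=12) = 24; EF_F = 24+8 = 32
Expected project duration μ = 32 days. Critical path: A → C → D → F.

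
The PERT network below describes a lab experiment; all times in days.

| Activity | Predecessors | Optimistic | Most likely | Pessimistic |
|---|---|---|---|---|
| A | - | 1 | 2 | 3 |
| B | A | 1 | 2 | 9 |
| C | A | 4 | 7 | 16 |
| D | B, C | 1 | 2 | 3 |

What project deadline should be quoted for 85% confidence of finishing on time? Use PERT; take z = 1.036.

14.1 days

te_A = (1 + 4·2 + 3)/6 = 12/6 = 2; σ²_A = ((3−1)/6)² = 0.111
te_B = (1 + 4·2 + 9)/6 = 18/6 = 3; σ²_B = ((9−1)/6)² = 1.778
te_C = (4 + 4·7 + 16)/6 = 48/6 = 8; σ²_C = ((16−4)/6)² = 4.000
te_D = (1 + 4·2 + 3)/6 = 12/6 = 2; σ²_D = ((3−1)/6)² = 0.111

Forward pass:
ES_A = 0; EF_A = 2
ES_B = 2; EF_B = 2+3 = 5
ES_C = 2; EF_C = 2+8 = 10
ES_D = max(EF_B=5, EF_C=10) = 10; EF_D = 10+2 = 12
Expected project duration μ = 12 days. Critical path: A → C → D.

Variance along critical path = 0.111 + 4.000 + 0.111 = 4.222; σ = 2.055 days.
D = μ + z·σ = 12 + 1.036·2.055 = 14.1 days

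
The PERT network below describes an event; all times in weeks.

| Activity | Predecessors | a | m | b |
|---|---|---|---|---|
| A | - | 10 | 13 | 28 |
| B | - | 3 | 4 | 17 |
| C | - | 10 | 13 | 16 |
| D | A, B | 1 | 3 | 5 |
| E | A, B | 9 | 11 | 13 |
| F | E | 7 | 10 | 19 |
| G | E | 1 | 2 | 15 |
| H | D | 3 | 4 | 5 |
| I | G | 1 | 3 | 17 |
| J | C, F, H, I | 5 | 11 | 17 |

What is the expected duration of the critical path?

te_A = (10 + 4·13 + 28)/6 = 90/6 = 15
te_B = (3 + 4·4 + 17)/6 = 36/6 = 6
te_C = (10 + 4·13 + 16)/6 = 78/6 = 13
te_D = (1 + 4·3 + 5)/6 = 18/6 = 3
te_E = (9 + 4·11 + 13)/6 = 66/6 = 11
te_F = (7 + 4·10 + 19)/6 = 66/6 = 11
te_G = (1 + 4·2 + 15)/6 = 24/6 = 4
te_H = (3 + 4·4 + 5)/6 = 24/6 = 4
te_I = (1 + 4·3 + 17)/6 = 30/6 = 5
te_J = (5 + 4·11 + 17)/6 = 66/6 = 11

Forward pass:
ES_A = 0; EF_A = 15
ES_B = 0; EF_B = 6
ES_C = 0; EF_C = 13
ES_D = max(EF_A=15, EF_B=6) = 15; EF_D = 15+3 = 18
ES_E = max(EF_A=15, EF_B=6) = 15; EF_E = 15+11 = 26
ES_F = 26; EF_F = 26+11 = 37
ES_G = 26; EF_G = 26+4 = 30
ES_H = 18; EF_H = 18+4 = 22
ES_I = 30; EF_I = 30+5 = 35
ES_J = max(EF_C=13, EF_F=37, EF_H=22, EF_I=35) = 37; EF_J = 37+11 = 48
Expected project duration μ = 48 weeks. Critical path: A → E → F → J.

48 weeks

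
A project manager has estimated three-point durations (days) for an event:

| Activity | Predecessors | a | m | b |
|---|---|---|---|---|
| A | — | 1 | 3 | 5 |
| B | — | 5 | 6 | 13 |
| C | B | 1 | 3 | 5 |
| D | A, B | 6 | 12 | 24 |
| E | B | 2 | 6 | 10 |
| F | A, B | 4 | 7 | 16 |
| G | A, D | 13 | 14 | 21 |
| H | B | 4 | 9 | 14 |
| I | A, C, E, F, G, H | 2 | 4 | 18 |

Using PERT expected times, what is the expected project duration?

te_A = (1 + 4·3 + 5)/6 = 18/6 = 3
te_B = (5 + 4·6 + 13)/6 = 42/6 = 7
te_C = (1 + 4·3 + 5)/6 = 18/6 = 3
te_D = (6 + 4·12 + 24)/6 = 78/6 = 13
te_E = (2 + 4·6 + 10)/6 = 36/6 = 6
te_F = (4 + 4·7 + 16)/6 = 48/6 = 8
te_G = (13 + 4·14 + 21)/6 = 90/6 = 15
te_H = (4 + 4·9 + 14)/6 = 54/6 = 9
te_I = (2 + 4·4 + 18)/6 = 36/6 = 6

Forward pass:
ES_A = 0; EF_A = 3
ES_B = 0; EF_B = 7
ES_C = 7; EF_C = 7+3 = 10
ES_D = max(EF_A=3, EF_B=7) = 7; EF_D = 7+13 = 20
ES_E = 7; EF_E = 7+6 = 13
ES_F = max(EF_A=3, EF_B=7) = 7; EF_F = 7+8 = 15
ES_G = max(EF_A=3, EF_D=20) = 20; EF_G = 20+15 = 35
ES_H = 7; EF_H = 7+9 = 16
ES_I = max(EF_A=3, EF_C=10, EF_E=13, EF_F=15, EF_G=35, EF_H=16) = 35; EF_I = 35+6 = 41
Expected project duration μ = 41 days. Critical path: B → D → G → I.

41 days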